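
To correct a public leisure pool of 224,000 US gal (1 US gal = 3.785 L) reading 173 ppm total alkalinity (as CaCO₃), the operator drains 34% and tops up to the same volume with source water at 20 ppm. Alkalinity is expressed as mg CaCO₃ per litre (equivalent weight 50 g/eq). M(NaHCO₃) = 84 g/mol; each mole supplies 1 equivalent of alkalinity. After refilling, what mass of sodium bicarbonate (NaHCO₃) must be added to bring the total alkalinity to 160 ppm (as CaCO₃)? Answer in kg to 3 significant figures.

55.6 kg

Volume: 224,000 US gal × 3.785 L/gal = 847,840 L.
After draining 34% and refilling: 173 × 0.66 + 20 × 0.34 = 120.98 ppm.
Deficit to target: 160 − 120.98 = 39.02 mg/L.
As CaCO₃: 39.02 mg/L × 847,840 L = 33,080 g; ÷ 50 g/eq ÷ 1 = 661.7 mol NaHCO₃.
Mass: 661.7 × 84 = 55,580 g.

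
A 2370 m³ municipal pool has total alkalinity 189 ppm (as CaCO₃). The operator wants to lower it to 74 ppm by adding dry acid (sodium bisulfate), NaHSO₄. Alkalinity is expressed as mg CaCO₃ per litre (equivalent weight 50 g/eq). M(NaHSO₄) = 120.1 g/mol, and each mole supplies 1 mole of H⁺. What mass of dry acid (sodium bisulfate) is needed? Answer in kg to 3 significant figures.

Volume: 2370 m³ = 2,370,000 L.
Alkalinity to neutralize: (189 − 74) = 115 mg/L as CaCO₃ × 2,370,000 L = 272,600 g as CaCO₃.
Equivalents of H⁺ required: 272,600 ÷ 50 g/eq = 5451 eq = 5451 mol NaHSO₄.
Mass of NaHSO₄: 5451 × 120.1 = 654,700 g.

655 kg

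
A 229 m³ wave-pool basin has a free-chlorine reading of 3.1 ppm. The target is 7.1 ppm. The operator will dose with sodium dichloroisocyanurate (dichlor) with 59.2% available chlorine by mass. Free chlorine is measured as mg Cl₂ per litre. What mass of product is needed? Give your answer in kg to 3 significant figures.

Volume: 229 m³ = 229,000 L.
Chlorine deficit: 7.1 − 3.1 = 4 ppm = 4 mg/L as Cl₂.
Cl₂ equivalent needed: 4 mg/L × 229,000 L = 916,000 mg = 916 g.
Product at 59.2% available chlorine: 916 / 0.592 = 1547 g.

1.55 kg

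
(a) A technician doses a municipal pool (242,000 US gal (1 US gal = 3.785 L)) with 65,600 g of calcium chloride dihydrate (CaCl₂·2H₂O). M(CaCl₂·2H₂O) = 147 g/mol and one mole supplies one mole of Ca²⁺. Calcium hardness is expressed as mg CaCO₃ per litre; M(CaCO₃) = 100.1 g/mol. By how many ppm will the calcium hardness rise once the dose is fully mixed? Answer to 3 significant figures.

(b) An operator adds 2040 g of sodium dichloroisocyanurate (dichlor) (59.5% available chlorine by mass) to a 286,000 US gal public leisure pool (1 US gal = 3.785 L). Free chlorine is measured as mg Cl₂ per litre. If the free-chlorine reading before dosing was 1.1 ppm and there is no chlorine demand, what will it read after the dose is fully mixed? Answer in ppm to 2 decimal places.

(a) 48.8 ppm; (b) 2.22 ppm

(a) Volume: 242,000 US gal × 3.785 L/gal = 915,970 L.
(a) Moles of Ca²⁺: 65,600 g ÷ 147 g/mol = 446.3 mol.
(a) As CaCO₃: 446.3 mol × 100.1 g/mol = 44,670 g.
(a) Rise: 44,670 g / 915,970 L × 1000 = 48.77 mg/L.

(b) Volume: 286,000 US gal × 3.785 L/gal = 1,082,510 L.
(b) Available chlorine delivered: 2040 g × 0.595 = 1214 g as Cl₂.
(b) Concentration rise: 1214 g / 1,082,510 L = 1.121 mg/L = 1.12 ppm.
(b) Final FC: 1.1 + 1.12 = 2.22 ppm.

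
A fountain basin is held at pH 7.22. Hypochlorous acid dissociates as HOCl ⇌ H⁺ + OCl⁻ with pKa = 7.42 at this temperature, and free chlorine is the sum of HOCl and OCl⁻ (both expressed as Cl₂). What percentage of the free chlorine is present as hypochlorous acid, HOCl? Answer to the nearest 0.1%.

[OCl⁻]/[HOCl] = 10^(pH − pKa) = 10^(7.22 − 7.42) = 10^-0.20 = 0.631.
Fraction as HOCl = 1 / (1 + 0.631) = 0.6131.

61.3%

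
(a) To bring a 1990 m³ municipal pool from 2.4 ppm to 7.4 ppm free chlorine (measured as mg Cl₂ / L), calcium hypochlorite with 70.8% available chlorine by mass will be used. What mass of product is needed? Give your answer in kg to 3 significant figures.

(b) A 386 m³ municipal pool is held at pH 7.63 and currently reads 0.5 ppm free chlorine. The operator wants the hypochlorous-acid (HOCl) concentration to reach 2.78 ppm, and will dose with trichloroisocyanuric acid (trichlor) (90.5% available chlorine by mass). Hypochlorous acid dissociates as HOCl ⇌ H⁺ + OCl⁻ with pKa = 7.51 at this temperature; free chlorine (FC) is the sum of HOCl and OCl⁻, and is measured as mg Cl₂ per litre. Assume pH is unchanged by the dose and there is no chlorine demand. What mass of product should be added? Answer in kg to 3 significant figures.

(a) 14.1 kg; (b) 2.54 kg

(a) Volume: 1990 m³ = 1,990,000 L.
(a) Chlorine deficit: 7.4 − 2.4 = 5 ppm = 5 mg/L as Cl₂.
(a) Cl₂ equivalent needed: 5 mg/L × 1,990,000 L = 9,950,000 mg = 9950 g.
(a) Product at 70.8% available chlorine: 9950 / 0.708 = 14,050 g.

(b) Volume: 386 m³ = 386,000 L.
(b) [OCl⁻]/[HOCl] = 10^(pH − pKa) = 10^(7.63 − 7.51) = 1.318; fraction as HOCl = 1/(1 + 1.318) = 0.4314.
(b) Free chlorine required for 2.78 ppm HOCl: 2.78 / 0.4314 = 6.445 ppm.
(b) FC to add: 6.445 − 0.5 = 5.945 mg/L as Cl₂.
(b) Cl₂ equivalent: 5.945 mg/L × 386,000 L = 2295 g.
(b) Product at 90.5% available Cl: 2295 / 0.905 = 2536 g.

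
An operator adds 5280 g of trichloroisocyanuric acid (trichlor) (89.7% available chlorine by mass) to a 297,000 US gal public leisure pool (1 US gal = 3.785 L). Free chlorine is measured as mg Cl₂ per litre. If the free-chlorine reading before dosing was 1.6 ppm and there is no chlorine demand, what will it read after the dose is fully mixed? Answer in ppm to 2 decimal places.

Volume: 297,000 US gal × 3.785 L/gal = 1,124,145 L.
Available chlorine delivered: 5280 g × 0.897 = 4736 g as Cl₂.
Concentration rise: 4736 g / 1,124,145 L = 4.213 mg/L = 4.21 ppm.
Final FC: 1.6 + 4.21 = 5.81 ppm.

5.81 ppm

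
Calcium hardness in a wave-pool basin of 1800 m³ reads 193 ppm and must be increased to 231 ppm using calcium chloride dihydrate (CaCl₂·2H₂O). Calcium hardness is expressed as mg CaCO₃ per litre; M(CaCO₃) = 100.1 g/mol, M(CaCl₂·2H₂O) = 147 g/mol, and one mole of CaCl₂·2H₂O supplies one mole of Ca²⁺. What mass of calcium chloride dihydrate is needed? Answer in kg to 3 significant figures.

Volume: 1800 m³ = 1,800,000 L.
Hardness to add: (231 − 193) = 38 mg/L as CaCO₃ × 1,800,000 L = 68,400 g as CaCO₃.
Moles of Ca²⁺ (1 mol Ca²⁺ ≡ 1 mol CaCO₃): 68,400 / 100.1 g/mol = 683.3 mol.
Mass of CaCl₂·2H₂O: 683.3 × 147 = 100,400 g.

100 kg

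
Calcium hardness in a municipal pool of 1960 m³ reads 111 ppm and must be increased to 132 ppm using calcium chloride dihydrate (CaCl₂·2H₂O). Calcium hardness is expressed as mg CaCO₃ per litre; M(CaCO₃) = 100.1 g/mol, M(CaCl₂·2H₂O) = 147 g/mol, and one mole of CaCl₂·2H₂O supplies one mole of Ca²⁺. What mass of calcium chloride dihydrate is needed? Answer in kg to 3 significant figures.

Volume: 1960 m³ = 1,960,000 L.
Hardness to add: (132 − 111) = 21 mg/L as CaCO₃ × 1,960,000 L = 41,160 g as CaCO₃.
Moles of Ca²⁺ (1 mol Ca²⁺ ≡ 1 mol CaCO₃): 41,160 / 100.1 g/mol = 411.2 mol.
Mass of CaCl₂·2H₂O: 411.2 × 147 = 60,440 g.

60.4 kg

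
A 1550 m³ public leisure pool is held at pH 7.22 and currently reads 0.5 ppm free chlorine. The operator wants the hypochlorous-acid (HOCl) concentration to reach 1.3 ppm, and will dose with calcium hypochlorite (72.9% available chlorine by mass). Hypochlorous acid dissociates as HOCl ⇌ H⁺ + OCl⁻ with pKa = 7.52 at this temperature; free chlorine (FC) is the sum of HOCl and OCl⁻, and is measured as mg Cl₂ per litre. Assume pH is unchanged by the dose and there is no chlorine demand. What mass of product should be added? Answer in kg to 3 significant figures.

3.09 kg

Volume: 1550 m³ = 1,550,000 L.
[OCl⁻]/[HOCl] = 10^(pH − pKa) = 10^(7.22 − 7.52) = 0.5012; fraction as HOCl = 1/(1 + 0.5012) = 0.6661.
Free chlorine required for 1.3 ppm HOCl: 1.3 / 0.6661 = 1.952 ppm.
FC to add: 1.952 − 0.5 = 1.452 mg/L as Cl₂.
Cl₂ equivalent: 1.452 mg/L × 1,550,000 L = 2250 g.
Product at 72.9% available Cl: 2250 / 0.729 = 3086 g.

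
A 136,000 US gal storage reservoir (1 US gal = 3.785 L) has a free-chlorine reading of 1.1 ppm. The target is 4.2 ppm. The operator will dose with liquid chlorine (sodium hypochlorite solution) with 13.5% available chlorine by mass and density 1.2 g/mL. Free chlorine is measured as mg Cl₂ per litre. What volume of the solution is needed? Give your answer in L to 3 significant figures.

9.85 L

Volume: 136,000 US gal × 3.785 L/gal = 514,760 L.
Chlorine deficit: 4.2 − 1.1 = 3.1 ppm = 3.1 mg/L as Cl₂.
Cl₂ equivalent needed: 3.1 mg/L × 514,760 L = 1,596,000 mg = 1596 g.
Product at 13.5% available chlorine: 1596 / 0.135 = 11,820 g.
Volume at density 1.2 g/mL: 11,820 g ÷ 1.2 g/mL = 9850 mL.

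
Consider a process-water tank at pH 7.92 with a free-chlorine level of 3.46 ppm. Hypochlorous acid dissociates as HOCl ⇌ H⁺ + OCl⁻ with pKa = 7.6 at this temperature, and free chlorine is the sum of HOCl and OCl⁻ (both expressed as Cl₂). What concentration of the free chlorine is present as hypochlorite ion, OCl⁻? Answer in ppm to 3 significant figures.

2.34 ppm

[OCl⁻]/[HOCl] = 10^(pH − pKa) = 10^(7.92 − 7.6) = 10^0.32 = 2.089.
Fraction as HOCl = 1 / (1 + 2.089) = 0.3237.
OCl⁻ = (1 − 0.3237) × 3.46 ppm = 2.34 ppm.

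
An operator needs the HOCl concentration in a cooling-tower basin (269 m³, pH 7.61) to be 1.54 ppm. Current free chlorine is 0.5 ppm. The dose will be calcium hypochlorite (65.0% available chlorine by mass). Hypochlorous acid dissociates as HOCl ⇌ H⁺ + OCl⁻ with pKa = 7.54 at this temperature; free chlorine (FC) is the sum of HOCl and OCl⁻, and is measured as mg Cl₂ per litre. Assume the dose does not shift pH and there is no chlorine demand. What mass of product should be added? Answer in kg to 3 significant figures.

Volume: 269 m³ = 269,000 L.
[OCl⁻]/[HOCl] = 10^(pH − pKa) = 10^(7.61 − 7.54) = 1.175; fraction as HOCl = 1/(1 + 1.175) = 0.4598.
Free chlorine required for 1.54 ppm HOCl: 1.54 / 0.4598 = 3.349 ppm.
FC to add: 3.349 − 0.5 = 2.849 mg/L as Cl₂.
Cl₂ equivalent: 2.849 mg/L × 269,000 L = 766.5 g.
Product at 65.0% available Cl: 766.5 / 0.65 = 1179 g.

1.18 kg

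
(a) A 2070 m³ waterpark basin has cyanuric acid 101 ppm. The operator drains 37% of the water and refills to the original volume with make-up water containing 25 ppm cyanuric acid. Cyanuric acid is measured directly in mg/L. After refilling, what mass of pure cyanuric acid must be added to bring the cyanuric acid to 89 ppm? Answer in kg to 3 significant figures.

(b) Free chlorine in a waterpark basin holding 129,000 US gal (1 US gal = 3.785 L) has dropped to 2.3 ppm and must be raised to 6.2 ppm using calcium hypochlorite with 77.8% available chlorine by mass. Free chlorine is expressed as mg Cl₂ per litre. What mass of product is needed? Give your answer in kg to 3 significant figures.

(a) Volume: 2070 m³ = 2,070,000 L.
(a) After draining 37% and refilling: 101 × 0.63 + 25 × 0.37 = 72.88 ppm.
(a) Deficit to target: 89 − 72.88 = 16.12 mg/L.
(a) Mass: 16.12 mg/L × 2,070,000 L = 33,370 g cyanuric acid.

(b) Volume: 129,000 US gal × 3.785 L/gal = 488,265 L.
(b) Chlorine deficit: 6.2 − 2.3 = 3.9 ppm = 3.9 mg/L as Cl₂.
(b) Cl₂ equivalent needed: 3.9 mg/L × 488,265 L = 1,904,000 mg = 1904 g.
(b) Product at 77.8% available chlorine: 1904 / 0.778 = 2448 g.

(a) 33.4 kg; (b) 2.45 kg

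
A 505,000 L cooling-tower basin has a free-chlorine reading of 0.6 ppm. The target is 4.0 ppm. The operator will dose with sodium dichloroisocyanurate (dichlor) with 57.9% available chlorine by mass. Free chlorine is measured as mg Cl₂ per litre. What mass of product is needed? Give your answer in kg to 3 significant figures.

Chlorine deficit: 4.0 − 0.6 = 3.4 ppm = 3.4 mg/L as Cl₂.
Cl₂ equivalent needed: 3.4 mg/L × 505,000 L = 1,717,000 mg = 1717 g.
Product at 57.9% available chlorine: 1717 / 0.579 = 2965 g.

2.97 kg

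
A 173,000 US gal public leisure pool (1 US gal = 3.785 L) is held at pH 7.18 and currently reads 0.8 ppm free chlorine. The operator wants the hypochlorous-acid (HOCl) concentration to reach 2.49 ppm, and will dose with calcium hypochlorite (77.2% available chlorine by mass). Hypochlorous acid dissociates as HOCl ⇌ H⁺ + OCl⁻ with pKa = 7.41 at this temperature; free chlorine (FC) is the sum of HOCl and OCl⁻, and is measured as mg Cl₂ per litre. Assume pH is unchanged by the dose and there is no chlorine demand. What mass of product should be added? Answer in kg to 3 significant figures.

Volume: 173,000 US gal × 3.785 L/gal = 654,805 L.
[OCl⁻]/[HOCl] = 10^(pH − pKa) = 10^(7.18 − 7.41) = 0.5888; fraction as HOCl = 1/(1 + 0.5888) = 0.6294.
Free chlorine required for 2.49 ppm HOCl: 2.49 / 0.6294 = 3.956 ppm.
FC to add: 3.956 − 0.8 = 3.156 mg/L as Cl₂.
Cl₂ equivalent: 3.156 mg/L × 654,805 L = 2067 g.
Product at 77.2% available Cl: 2067 / 0.772 = 2677 g.

2.68 kg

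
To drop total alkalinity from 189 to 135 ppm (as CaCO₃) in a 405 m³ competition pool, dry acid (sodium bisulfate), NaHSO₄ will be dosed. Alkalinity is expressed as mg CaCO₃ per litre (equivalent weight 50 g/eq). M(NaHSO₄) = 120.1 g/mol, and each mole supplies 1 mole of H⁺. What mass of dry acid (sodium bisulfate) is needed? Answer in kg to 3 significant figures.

52.5 kg

Volume: 405 m³ = 405,000 L.
Alkalinity to neutralize: (189 − 135) = 54 mg/L as CaCO₃ × 405,000 L = 21,870 g as CaCO₃.
Equivalents of H⁺ required: 21,870 ÷ 50 g/eq = 437.4 eq = 437.4 mol NaHSO₄.
Mass of NaHSO₄: 437.4 × 120.1 = 52,530 g.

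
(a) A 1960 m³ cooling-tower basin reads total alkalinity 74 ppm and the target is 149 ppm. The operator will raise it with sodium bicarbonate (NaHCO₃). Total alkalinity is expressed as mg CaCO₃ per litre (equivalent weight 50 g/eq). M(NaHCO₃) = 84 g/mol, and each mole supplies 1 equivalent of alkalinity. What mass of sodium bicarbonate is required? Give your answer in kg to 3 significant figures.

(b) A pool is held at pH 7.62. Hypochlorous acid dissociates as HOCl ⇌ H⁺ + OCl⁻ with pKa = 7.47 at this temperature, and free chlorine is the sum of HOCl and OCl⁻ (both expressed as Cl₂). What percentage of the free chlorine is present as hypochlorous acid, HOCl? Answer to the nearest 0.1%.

(a) 247 kg; (b) 41.5%

(a) Volume: 1960 m³ = 1,960,000 L.
(a) Alkalinity to add: (149 − 74) = 75 mg/L as CaCO₃ × 1,960,000 L = 147,000 g as CaCO₃.
(a) Equivalents: 147,000 g ÷ 50 g/eq = 2940 eq.
(a) NaHCO₃ supplies 1 eq per mole → 2940 mol.
(a) Mass: 2940 mol × 84 g/mol = 247,000 g.

(b) [OCl⁻]/[HOCl] = 10^(pH − pKa) = 10^(7.62 − 7.47) = 10^0.15 = 1.413.
(b) Fraction as HOCl = 1 / (1 + 1.413) = 0.4145.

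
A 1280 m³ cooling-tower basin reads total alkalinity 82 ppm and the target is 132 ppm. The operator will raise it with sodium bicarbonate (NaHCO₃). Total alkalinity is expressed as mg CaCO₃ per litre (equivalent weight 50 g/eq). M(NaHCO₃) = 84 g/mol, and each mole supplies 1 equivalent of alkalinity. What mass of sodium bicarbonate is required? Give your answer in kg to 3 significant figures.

108 kg

Volume: 1280 m³ = 1,280,000 L.
Alkalinity to add: (132 − 82) = 50 mg/L as CaCO₃ × 1,280,000 L = 64,000 g as CaCO₃.
Equivalents: 64,000 g ÷ 50 g/eq = 1280 eq.
NaHCO₃ supplies 1 eq per mole → 1280 mol.
Mass: 1280 mol × 84 g/mol = 107,500 g.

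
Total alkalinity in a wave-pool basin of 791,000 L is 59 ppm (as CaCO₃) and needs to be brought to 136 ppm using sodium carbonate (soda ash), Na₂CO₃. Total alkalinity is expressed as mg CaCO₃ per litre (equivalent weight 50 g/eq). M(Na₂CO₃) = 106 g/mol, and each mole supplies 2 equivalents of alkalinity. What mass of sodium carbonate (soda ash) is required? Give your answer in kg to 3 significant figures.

64.6 kg

Alkalinity to add: (136 − 59) = 77 mg/L as CaCO₃ × 791,000 L = 60,910 g as CaCO₃.
Equivalents: 60,910 g ÷ 50 g/eq = 1218 eq.
Each mole of Na₂CO₃ supplies 2 eq, so 1218 / 2 = 609.1 mol.
Mass: 609.1 mol × 106 g/mol = 64,560 g.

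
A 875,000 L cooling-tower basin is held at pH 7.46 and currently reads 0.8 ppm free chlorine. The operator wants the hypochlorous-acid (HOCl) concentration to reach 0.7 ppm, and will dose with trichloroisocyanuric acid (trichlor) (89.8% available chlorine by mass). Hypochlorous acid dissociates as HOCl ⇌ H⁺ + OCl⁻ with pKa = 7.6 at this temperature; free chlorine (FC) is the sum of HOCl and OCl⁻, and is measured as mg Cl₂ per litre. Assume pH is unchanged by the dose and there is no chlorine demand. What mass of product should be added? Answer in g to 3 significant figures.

[OCl⁻]/[HOCl] = 10^(pH − pKa) = 10^(7.46 − 7.6) = 0.7244; fraction as HOCl = 1/(1 + 0.7244) = 0.5799.
Free chlorine required for 0.7 ppm HOCl: 0.7 / 0.5799 = 1.207 ppm.
FC to add: 1.207 − 0.8 = 0.4071 mg/L as Cl₂.
Cl₂ equivalent: 0.4071 mg/L × 875,000 L = 356.2 g.
Product at 89.8% available Cl: 356.2 / 0.898 = 396.7 g.

397 g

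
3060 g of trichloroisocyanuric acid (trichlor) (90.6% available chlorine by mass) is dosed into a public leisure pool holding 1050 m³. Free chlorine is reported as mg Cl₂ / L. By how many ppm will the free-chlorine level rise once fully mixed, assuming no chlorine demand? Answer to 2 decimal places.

2.64 ppm

Volume: 1050 m³ = 1,050,000 L.
Available chlorine delivered: 3060 g × 0.906 = 2772 g as Cl₂.
Concentration rise: 2772 g / 1,050,000 L = 2.64 mg/L = 2.64 ppm.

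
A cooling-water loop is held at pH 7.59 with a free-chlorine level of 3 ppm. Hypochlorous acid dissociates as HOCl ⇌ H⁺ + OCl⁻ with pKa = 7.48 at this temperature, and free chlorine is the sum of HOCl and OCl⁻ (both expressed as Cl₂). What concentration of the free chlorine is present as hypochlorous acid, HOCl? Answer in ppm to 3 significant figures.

1.31 ppm

[OCl⁻]/[HOCl] = 10^(pH − pKa) = 10^(7.59 − 7.48) = 10^0.11 = 1.288.
Fraction as HOCl = 1 / (1 + 1.288) = 0.437.
HOCl = 0.437 × 3 ppm = 1.311 ppm.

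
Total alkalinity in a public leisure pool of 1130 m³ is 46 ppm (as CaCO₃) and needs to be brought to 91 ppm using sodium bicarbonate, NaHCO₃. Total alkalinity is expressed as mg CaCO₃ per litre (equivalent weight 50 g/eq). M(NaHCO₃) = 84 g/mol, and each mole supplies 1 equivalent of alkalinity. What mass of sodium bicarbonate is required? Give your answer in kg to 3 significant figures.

85.4 kg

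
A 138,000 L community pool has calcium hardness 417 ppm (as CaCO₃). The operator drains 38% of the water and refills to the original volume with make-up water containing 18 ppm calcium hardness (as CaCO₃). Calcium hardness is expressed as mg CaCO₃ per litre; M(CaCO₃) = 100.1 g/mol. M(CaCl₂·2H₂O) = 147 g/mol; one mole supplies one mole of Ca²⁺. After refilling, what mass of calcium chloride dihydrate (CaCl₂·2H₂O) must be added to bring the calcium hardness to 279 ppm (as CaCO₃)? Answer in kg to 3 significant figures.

2.76 kg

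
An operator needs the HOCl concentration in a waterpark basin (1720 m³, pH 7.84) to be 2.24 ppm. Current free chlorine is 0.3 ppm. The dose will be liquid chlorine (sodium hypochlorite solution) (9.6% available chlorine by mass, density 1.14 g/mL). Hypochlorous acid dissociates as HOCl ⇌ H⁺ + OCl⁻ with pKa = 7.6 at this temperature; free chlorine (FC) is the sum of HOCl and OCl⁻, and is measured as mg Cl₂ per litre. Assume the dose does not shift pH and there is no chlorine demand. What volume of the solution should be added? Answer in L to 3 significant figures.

Volume: 1720 m³ = 1,720,000 L.
[OCl⁻]/[HOCl] = 10^(pH − pKa) = 10^(7.84 − 7.6) = 1.738; fraction as HOCl = 1/(1 + 1.738) = 0.3653.
Free chlorine required for 2.24 ppm HOCl: 2.24 / 0.3653 = 6.133 ppm.
FC to add: 6.133 − 0.3 = 5.833 mg/L as Cl₂.
Cl₂ equivalent: 5.833 mg/L × 1,720,000 L = 10,030 g.
Product at 9.6% available Cl: 10,030 / 0.096 = 104,500 g.
Volume: 104,500 g ÷ 1.14 g/mL = 91,670 mL.

91.7 L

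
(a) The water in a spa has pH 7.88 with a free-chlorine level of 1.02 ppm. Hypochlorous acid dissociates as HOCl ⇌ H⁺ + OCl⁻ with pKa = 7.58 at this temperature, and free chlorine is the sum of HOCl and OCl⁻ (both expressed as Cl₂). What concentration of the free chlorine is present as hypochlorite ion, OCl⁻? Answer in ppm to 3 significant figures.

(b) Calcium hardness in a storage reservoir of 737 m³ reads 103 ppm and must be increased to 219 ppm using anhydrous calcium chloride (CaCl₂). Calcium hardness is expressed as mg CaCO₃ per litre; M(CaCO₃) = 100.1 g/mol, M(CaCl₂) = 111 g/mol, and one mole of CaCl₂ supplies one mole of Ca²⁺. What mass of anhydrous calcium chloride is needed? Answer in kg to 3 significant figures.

(a) [OCl⁻]/[HOCl] = 10^(pH − pKa) = 10^(7.88 − 7.58) = 10^0.30 = 1.995.
(a) Fraction as HOCl = 1 / (1 + 1.995) = 0.3339.
(a) OCl⁻ = (1 − 0.3339) × 1.02 ppm = 0.6795 ppm.

(b) Volume: 737 m³ = 737,000 L.
(b) Hardness to add: (219 − 103) = 116 mg/L as CaCO₃ × 737,000 L = 85,490 g as CaCO₃.
(b) Moles of Ca²⁺ (1 mol Ca²⁺ ≡ 1 mol CaCO₃): 85,490 / 100.1 g/mol = 854.1 mol.
(b) Mass of CaCl₂: 854.1 × 111 = 94,800 g.

(a) 0.679 ppm; (b) 94.8 kg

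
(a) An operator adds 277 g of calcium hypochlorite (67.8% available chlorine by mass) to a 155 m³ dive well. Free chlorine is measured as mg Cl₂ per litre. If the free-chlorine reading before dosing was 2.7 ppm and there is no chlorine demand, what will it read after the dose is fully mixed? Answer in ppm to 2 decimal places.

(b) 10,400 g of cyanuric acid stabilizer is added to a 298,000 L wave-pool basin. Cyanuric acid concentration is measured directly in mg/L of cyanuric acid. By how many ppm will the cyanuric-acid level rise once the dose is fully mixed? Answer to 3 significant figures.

(a) 3.91 ppm; (b) 34.9 ppm

(a) Volume: 155 m³ = 155,000 L.
(a) Available chlorine delivered: 277 g × 0.678 = 187.8 g as Cl₂.
(a) Concentration rise: 187.8 g / 155,000 L = 1.212 mg/L = 1.21 ppm.
(a) Final FC: 2.7 + 1.21 = 3.91 ppm.

(b) Rise: 10,400 g / 298,000 L × 1000 = 34.9 mg/L.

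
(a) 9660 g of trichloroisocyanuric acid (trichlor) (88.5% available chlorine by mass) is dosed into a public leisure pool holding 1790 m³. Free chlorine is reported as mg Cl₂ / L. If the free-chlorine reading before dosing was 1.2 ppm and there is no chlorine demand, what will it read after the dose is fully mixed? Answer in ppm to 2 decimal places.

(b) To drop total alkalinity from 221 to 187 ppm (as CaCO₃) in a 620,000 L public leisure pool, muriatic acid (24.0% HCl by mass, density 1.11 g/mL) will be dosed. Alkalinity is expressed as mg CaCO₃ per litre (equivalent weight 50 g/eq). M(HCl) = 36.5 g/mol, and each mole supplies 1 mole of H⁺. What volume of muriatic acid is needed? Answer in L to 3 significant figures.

(a) 5.98 ppm; (b) 57.8 L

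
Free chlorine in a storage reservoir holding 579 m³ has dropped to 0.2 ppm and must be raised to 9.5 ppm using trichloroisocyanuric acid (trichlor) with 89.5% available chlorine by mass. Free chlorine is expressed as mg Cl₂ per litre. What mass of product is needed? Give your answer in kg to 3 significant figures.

6.02 kg

Volume: 579 m³ = 579,000 L.
Chlorine deficit: 9.5 − 0.2 = 9.3 ppm = 9.3 mg/L as Cl₂.
Cl₂ equivalent needed: 9.3 mg/L × 579,000 L = 5,385,000 mg = 5385 g.
Product at 89.5% available chlorine: 5385 / 0.895 = 6016 g.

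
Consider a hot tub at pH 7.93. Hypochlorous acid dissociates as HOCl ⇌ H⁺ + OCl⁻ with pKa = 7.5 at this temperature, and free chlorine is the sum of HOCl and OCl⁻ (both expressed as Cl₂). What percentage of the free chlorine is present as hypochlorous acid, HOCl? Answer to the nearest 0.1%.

27.1%

[OCl⁻]/[HOCl] = 10^(pH − pKa) = 10^(7.93 − 7.5) = 10^0.43 = 2.692.
Fraction as HOCl = 1 / (1 + 2.692) = 0.2709.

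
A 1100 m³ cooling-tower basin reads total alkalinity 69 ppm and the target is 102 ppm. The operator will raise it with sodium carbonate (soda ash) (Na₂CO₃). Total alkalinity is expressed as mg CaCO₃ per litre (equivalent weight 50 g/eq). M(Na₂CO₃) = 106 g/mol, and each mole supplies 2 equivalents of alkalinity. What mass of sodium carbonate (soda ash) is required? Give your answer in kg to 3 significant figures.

38.5 kg

Volume: 1100 m³ = 1,100,000 L.
Alkalinity to add: (102 − 69) = 33 mg/L as CaCO₃ × 1,100,000 L = 36,300 g as CaCO₃.
Equivalents: 36,300 g ÷ 50 g/eq = 726 eq.
Each mole of Na₂CO₃ supplies 2 eq, so 726 / 2 = 363 mol.
Mass: 363 mol × 106 g/mol = 38,480 g.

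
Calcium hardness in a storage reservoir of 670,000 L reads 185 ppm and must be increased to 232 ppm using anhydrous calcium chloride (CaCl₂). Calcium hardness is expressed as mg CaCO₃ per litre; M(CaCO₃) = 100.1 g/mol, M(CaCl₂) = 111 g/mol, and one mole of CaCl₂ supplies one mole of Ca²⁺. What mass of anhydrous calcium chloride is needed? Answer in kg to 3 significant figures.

Hardness to add: (232 − 185) = 47 mg/L as CaCO₃ × 670,000 L = 31,490 g as CaCO₃.
Moles of Ca²⁺ (1 mol Ca²⁺ ≡ 1 mol CaCO₃): 31,490 / 100.1 g/mol = 314.6 mol.
Mass of CaCl₂: 314.6 × 111 = 34,920 g.

34.9 kg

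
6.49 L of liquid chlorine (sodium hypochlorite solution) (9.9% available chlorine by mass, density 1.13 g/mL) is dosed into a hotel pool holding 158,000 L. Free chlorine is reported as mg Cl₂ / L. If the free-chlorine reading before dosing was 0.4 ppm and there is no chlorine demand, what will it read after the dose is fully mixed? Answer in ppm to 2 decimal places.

Mass of solution: 6.49 L × 1000 mL/L × 1.13 g/mL = 7334 g.
Available chlorine delivered: 7334 g × 0.099 = 726 g as Cl₂.
Concentration rise: 726 g / 158,000 L = 4.595 mg/L = 4.60 ppm.
Final FC: 0.4 + 4.60 = 5.00 ppm.

5.00 ppm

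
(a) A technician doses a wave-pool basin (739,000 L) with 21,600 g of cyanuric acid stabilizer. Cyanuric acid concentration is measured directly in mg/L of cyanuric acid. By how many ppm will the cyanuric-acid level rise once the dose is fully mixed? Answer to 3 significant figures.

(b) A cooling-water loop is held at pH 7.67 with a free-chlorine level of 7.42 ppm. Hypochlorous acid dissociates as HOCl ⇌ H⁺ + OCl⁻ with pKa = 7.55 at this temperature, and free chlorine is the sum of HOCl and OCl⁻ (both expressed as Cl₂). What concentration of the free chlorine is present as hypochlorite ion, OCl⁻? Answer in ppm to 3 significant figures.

(a) Rise: 21,600 g / 739,000 L × 1000 = 29.23 mg/L.

(b) [OCl⁻]/[HOCl] = 10^(pH − pKa) = 10^(7.67 − 7.55) = 10^0.12 = 1.318.
(b) Fraction as HOCl = 1 / (1 + 1.318) = 0.4314.
(b) OCl⁻ = (1 − 0.4314) × 7.42 ppm = 4.219 ppm.

(a) 29.2 ppm; (b) 4.22 ppm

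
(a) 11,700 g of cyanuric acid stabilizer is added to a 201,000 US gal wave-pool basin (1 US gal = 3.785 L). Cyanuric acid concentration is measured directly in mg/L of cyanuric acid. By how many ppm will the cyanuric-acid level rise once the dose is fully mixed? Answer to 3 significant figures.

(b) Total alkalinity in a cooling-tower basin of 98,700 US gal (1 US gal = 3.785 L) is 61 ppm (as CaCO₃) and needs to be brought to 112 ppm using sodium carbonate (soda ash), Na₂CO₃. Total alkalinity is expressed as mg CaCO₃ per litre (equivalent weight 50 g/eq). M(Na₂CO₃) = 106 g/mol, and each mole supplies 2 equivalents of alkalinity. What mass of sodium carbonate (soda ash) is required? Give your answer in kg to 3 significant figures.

(a) 15.4 ppm; (b) 20.2 kg

(a) Volume: 201,000 US gal × 3.785 L/gal = 760,785 L.
(a) Rise: 11,700 g / 760,785 L × 1000 = 15.38 mg/L.

(b) Volume: 98,700 US gal × 3.785 L/gal = 373,580 L.
(b) Alkalinity to add: (112 − 61) = 51 mg/L as CaCO₃ × 373,580 L = 19,050 g as CaCO₃.
(b) Equivalents: 19,050 g ÷ 50 g/eq = 381.1 eq.
(b) Each mole of Na₂CO₃ supplies 2 eq, so 381.1 / 2 = 190.5 mol.
(b) Mass: 190.5 mol × 106 g/mol = 20,200 g.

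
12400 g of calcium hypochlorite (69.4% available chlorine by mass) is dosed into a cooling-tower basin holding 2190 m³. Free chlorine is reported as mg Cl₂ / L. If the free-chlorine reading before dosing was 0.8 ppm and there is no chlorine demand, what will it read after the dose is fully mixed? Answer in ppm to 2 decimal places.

Volume: 2190 m³ = 2,190,000 L.
Available chlorine delivered: 12,400 g × 0.694 = 8606 g as Cl₂.
Concentration rise: 8606 g / 2,190,000 L = 3.929 mg/L = 3.93 ppm.
Final FC: 0.8 + 3.93 = 4.73 ppm.

4.73 ppm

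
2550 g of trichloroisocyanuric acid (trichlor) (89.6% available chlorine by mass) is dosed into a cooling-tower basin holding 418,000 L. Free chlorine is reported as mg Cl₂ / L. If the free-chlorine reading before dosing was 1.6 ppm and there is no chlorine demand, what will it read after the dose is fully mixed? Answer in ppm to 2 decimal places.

Available chlorine delivered: 2550 g × 0.896 = 2285 g as Cl₂.
Concentration rise: 2285 g / 418,000 L = 5.466 mg/L = 5.47 ppm.
Final FC: 1.6 + 5.47 = 7.07 ppm.

7.07 ppm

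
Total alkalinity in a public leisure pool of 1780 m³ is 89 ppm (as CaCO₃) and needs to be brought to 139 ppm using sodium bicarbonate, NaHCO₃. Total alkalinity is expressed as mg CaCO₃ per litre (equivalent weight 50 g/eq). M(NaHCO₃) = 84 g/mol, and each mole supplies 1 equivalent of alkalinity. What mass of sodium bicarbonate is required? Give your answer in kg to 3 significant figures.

Volume: 1780 m³ = 1,780,000 L.
Alkalinity to add: (139 − 89) = 50 mg/L as CaCO₃ × 1,780,000 L = 89,000 g as CaCO₃.
Equivalents: 89,000 g ÷ 50 g/eq = 1780 eq.
NaHCO₃ supplies 1 eq per mole → 1780 mol.
Mass: 1780 mol × 84 g/mol = 149,500 g.

150 kg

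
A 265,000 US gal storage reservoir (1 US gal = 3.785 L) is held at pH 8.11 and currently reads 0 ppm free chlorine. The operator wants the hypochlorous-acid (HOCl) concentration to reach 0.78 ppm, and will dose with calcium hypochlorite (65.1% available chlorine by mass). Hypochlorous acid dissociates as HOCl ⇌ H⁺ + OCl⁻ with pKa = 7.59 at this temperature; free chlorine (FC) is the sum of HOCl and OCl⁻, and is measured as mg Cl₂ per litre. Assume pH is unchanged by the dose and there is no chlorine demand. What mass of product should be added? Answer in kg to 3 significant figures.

5.18 kg

Volume: 265,000 US gal × 3.785 L/gal = 1,003,025 L.
[OCl⁻]/[HOCl] = 10^(pH − pKa) = 10^(8.11 − 7.59) = 3.311; fraction as HOCl = 1/(1 + 3.311) = 0.2319.
Free chlorine required for 0.78 ppm HOCl: 0.78 / 0.2319 = 3.363 ppm.
FC to add: 3.363 − 0 = 3.363 mg/L as Cl₂.
Cl₂ equivalent: 3.363 mg/L × 1,003,025 L = 3373 g.
Product at 65.1% available Cl: 3373 / 0.651 = 5181 g.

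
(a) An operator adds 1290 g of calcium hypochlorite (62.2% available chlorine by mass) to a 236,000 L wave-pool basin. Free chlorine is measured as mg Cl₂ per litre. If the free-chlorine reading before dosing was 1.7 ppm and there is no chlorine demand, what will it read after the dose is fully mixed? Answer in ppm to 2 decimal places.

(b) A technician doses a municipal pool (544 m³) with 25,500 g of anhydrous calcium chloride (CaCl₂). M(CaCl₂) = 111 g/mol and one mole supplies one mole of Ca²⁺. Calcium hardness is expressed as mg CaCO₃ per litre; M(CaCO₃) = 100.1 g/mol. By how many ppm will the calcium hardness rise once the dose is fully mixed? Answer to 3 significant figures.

(a) 5.10 ppm; (b) 42.3 ppm

(a) Available chlorine delivered: 1290 g × 0.622 = 802.4 g as Cl₂.
(a) Concentration rise: 802.4 g / 236,000 L = 3.4 mg/L = 3.40 ppm.
(a) Final FC: 1.7 + 3.40 = 5.10 ppm.

(b) Volume: 544 m³ = 544,000 L.
(b) Moles of Ca²⁺: 25,500 g ÷ 111 g/mol = 229.7 mol.
(b) As CaCO₃: 229.7 mol × 100.1 g/mol = 23,000 g.
(b) Rise: 23,000 g / 544,000 L × 1000 = 42.27 mg/L.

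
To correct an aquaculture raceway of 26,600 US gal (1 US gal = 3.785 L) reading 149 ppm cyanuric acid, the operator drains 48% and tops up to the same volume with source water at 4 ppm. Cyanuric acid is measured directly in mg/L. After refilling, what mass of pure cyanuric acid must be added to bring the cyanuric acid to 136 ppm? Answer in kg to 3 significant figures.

5.70 kg

Volume: 26,600 US gal × 3.785 L/gal = 100,681 L.
After draining 48% and refilling: 149 × 0.52 + 4 × 0.48 = 79.4 ppm.
Deficit to target: 136 − 79.4 = 56.6 mg/L.
Mass: 56.6 mg/L × 100,681 L = 5699 g cyanuric acid.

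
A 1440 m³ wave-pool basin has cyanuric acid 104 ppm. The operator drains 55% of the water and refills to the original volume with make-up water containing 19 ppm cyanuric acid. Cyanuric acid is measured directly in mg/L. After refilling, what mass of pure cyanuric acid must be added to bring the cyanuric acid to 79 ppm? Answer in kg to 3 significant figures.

31.3 kg

Volume: 1440 m³ = 1,440,000 L.
After draining 55% and refilling: 104 × 0.45 + 19 × 0.55 = 57.25 ppm.
Deficit to target: 79 − 57.25 = 21.75 mg/L.
Mass: 21.75 mg/L × 1,440,000 L = 31,320 g cyanuric acid.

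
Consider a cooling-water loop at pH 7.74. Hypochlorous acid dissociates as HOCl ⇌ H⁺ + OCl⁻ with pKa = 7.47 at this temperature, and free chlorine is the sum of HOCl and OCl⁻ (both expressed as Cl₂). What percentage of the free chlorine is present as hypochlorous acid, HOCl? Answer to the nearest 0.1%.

34.9%

[OCl⁻]/[HOCl] = 10^(pH − pKa) = 10^(7.74 − 7.47) = 10^0.27 = 1.862.
Fraction as HOCl = 1 / (1 + 1.862) = 0.3494.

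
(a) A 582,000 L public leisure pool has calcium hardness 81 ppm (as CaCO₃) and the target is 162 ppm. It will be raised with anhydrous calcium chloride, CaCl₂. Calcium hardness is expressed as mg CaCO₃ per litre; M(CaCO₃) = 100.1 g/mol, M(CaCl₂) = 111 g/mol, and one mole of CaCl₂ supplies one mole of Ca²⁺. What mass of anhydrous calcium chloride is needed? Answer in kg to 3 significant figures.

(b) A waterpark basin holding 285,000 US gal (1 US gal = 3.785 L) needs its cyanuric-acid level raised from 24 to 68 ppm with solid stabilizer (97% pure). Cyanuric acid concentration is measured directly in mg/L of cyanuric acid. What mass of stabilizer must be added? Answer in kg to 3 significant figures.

(a) 52.3 kg; (b) 48.9 kg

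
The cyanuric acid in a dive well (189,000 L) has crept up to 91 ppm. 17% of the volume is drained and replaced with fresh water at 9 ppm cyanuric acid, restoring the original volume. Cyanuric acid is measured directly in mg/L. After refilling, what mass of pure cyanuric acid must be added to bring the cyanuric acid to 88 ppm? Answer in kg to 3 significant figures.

After draining 17% and refilling: 91 × 0.83 + 9 × 0.17 = 77.06 ppm.
Deficit to target: 88 − 77.06 = 10.94 mg/L.
Mass: 10.94 mg/L × 189,000 L = 2068 g cyanuric acid.

2.07 kg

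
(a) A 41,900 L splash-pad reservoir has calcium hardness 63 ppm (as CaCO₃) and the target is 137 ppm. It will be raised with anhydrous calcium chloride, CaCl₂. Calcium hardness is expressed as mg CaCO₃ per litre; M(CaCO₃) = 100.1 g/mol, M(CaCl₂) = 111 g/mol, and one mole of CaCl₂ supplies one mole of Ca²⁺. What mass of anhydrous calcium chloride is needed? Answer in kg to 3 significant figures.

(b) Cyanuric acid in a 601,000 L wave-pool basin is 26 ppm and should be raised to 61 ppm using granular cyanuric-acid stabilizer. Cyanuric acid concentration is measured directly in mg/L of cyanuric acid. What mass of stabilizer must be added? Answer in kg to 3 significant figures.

(a) 3.44 kg; (b) 21.0 kg

(a) Hardness to add: (137 − 63) = 74 mg/L as CaCO₃ × 41,900 L = 3101 g as CaCO₃.
(a) Moles of Ca²⁺ (1 mol Ca²⁺ ≡ 1 mol CaCO₃): 3101 / 100.1 g/mol = 30.98 mol.
(a) Mass of CaCl₂: 30.98 × 111 = 3438 g.

(b) CYA to add: (61 − 26) = 35 mg/L × 601,000 L = 21,040 g cyanuric acid.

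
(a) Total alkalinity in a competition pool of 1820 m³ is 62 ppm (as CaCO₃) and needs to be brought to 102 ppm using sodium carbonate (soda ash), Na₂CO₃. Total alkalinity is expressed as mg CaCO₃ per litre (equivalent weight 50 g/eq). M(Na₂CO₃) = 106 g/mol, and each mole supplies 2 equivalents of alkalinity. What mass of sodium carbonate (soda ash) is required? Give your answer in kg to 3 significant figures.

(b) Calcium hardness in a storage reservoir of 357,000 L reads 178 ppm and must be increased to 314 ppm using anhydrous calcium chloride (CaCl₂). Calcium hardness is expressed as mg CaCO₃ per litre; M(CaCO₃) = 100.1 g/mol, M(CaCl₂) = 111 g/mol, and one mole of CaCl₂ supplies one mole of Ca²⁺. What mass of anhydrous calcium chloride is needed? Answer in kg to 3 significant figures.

(a) 77.2 kg; (b) 53.8 kg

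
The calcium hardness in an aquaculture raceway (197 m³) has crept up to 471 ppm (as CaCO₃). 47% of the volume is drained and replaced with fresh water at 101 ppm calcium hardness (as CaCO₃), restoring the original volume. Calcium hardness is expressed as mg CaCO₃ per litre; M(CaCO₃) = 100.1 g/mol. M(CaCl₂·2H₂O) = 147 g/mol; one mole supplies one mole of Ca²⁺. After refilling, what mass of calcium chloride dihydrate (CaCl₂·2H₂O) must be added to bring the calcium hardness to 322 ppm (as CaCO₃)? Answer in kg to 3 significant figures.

Volume: 197 m³ = 197,000 L.
After draining 47% and refilling: 471 × 0.53 + 101 × 0.47 = 297.1 ppm.
Deficit to target: 322 − 297.1 = 24.9 mg/L.
As CaCO₃: 24.9 mg/L × 197,000 L = 4905 g; ÷ 100.1 = 49 mol Ca²⁺.
Mass: 49 × 147 = 7204 g.

7.20 kg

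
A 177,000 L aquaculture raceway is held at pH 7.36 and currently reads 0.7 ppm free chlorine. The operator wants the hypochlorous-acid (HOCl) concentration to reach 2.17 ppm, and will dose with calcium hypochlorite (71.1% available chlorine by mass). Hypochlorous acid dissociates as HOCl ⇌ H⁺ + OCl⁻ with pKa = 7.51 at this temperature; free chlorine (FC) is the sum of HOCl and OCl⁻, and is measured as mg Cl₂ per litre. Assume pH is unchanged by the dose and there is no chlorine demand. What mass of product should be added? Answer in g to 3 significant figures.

[OCl⁻]/[HOCl] = 10^(pH − pKa) = 10^(7.36 − 7.51) = 0.7079; fraction as HOCl = 1/(1 + 0.7079) = 0.5855.
Free chlorine required for 2.17 ppm HOCl: 2.17 / 0.5855 = 3.706 ppm.
FC to add: 3.706 − 0.7 = 3.006 mg/L as Cl₂.
Cl₂ equivalent: 3.006 mg/L × 177,000 L = 532.1 g.
Product at 71.1% available Cl: 532.1 / 0.711 = 748.4 g.

748 g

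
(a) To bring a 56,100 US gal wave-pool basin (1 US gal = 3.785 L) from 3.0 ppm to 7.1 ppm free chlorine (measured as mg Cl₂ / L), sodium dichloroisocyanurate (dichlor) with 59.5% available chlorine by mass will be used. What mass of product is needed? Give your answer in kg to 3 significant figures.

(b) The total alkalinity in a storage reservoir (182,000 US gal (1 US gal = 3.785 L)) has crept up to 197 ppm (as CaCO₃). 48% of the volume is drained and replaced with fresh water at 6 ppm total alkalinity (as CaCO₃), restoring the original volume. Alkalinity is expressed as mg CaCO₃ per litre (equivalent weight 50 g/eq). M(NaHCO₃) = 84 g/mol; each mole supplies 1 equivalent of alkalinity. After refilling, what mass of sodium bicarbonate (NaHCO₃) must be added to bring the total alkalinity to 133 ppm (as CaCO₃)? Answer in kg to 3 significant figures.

(a) 1.46 kg; (b) 32.0 kg

(a) Volume: 56,100 US gal × 3.785 L/gal = 212,338 L.
(a) Chlorine deficit: 7.1 − 3.0 = 4.1 ppm = 4.1 mg/L as Cl₂.
(a) Cl₂ equivalent needed: 4.1 mg/L × 212,338 L = 870,600 mg = 870.6 g.
(a) Product at 59.5% available chlorine: 870.6 / 0.595 = 1463 g.

(b) Volume: 182,000 US gal × 3.785 L/gal = 688,870 L.
(b) After draining 48% and refilling: 197 × 0.52 + 6 × 0.48 = 105.32 ppm.
(b) Deficit to target: 133 − 105.32 = 27.68 mg/L.
(b) As CaCO₃: 27.68 mg/L × 688,870 L = 19,070 g; ÷ 50 g/eq ÷ 1 = 381.4 mol NaHCO₃.
(b) Mass: 381.4 × 84 = 32,030 g.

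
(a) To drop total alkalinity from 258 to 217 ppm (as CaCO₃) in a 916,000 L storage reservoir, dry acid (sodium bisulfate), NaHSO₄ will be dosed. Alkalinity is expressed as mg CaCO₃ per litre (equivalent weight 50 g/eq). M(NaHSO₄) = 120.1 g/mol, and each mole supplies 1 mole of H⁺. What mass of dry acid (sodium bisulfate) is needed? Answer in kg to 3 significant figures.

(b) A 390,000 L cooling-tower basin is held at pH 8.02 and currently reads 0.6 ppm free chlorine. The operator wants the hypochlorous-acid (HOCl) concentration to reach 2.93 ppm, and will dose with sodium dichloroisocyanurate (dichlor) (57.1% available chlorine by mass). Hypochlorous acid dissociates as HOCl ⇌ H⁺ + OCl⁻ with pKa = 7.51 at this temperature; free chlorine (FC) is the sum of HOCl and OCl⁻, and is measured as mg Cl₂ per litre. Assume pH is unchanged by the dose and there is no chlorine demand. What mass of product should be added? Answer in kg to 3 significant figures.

(a) 90.2 kg; (b) 8.07 kg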